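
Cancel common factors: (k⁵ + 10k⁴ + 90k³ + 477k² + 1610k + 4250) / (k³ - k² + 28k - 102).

(k³ + 8k² + 40k + 125)/(k - 3)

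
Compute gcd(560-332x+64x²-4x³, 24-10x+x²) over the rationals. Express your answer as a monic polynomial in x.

-4+x

Euclidean algorithm in ℚ[x]:
  -4x³+64x²-332x+560 = (-4x+24)(x²-10x+24) + (4x-16)
  x²-10x+24 = ((1/4)x-3/2)(4x-16) + (0)
Last nonzero remainder: 4x-16. Dividing through by 4 gives the monic gcd x-4.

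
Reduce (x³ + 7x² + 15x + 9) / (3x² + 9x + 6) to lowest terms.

(x² + 6x + 9)/(3x + 6)

Apply the Euclidean algorithm:
  x³ + 7x² + 15x + 9 = ((1/3)x + 4/3)(3x² + 9x + 6) + (x + 1)
  3x² + 9x + 6 = (3x + 6)(x + 1) + (0)
The last nonzero remainder x + 1 is already monic.
Cancel x + 1 from numerator and denominator to get the reduced form.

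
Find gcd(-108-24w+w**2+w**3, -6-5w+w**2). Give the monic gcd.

-6+w

Euclidean algorithm in ℚ[w]:
  w**3+w**2-24w-108 = (w+6)(w**2-5w-6) + (12w-72)
  w**2-5w-6 = ((1/12)w+1/12)(12w-72) + (0)
Last nonzero remainder: 12w-72. Dividing through by 12 gives the monic gcd w-6.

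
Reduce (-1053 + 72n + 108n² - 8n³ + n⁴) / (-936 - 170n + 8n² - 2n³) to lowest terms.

By polynomial division,
  n⁴ - 8n³ + 108n² + 72n - 1053 = (-(1/2)n + 2)(-2n³ + 8n² - 170n - 936) + (7n² - 56n + 819)
  -2n³ + 8n² - 170n - 936 = (-(2/7)n - 8/7)(7n² - 56n + 819) + (0)
Last nonzero remainder: 7n² - 56n + 819. Dividing through by 7 gives the monic gcd n² - 8n + 117.
Cancel n² - 8n + 117 from numerator and denominator to get the reduced form.

(9 - n²)/(8 + 2n)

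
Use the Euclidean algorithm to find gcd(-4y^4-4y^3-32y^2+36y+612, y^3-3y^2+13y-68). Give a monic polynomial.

y^2+y+17

By polynomial division,
  -4y^4-4y^3-32y^2+36y+612 = (-4y-16)(y^3-3y^2+13y-68) + (-28y^2-28y-476)
  y^3-3y^2+13y-68 = (-(1/28)y+1/7)(-28y^2-28y-476) + (0)
Last nonzero remainder: -28y^2-28y-476. Dividing through by -28 gives the monic gcd y^2+y+17.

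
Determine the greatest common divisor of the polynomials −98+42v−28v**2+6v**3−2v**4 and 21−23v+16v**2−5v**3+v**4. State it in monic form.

Repeated division with remainder:
  −2v**4+6v**3−28v**2+42v−98 = (−2)(v**4−5v**3+16v**2−23v+21) + (−4v**3+4v**2−4v−56)
  v**4−5v**3+16v**2−23v+21 = (−(1/4)v+1)(−4v**3+4v**2−4v−56) + (11v**2−33v+77)
  −4v**3+4v**2−4v−56 = (−(4/11)v−8/11)(11v**2−33v+77) + (0)
Last nonzero remainder: 11v**2−33v+77. Dividing through by 11 gives the monic gcd v**2−3v+7.

7−3v+v**2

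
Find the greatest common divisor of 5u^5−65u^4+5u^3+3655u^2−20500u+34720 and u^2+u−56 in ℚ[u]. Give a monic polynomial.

Euclidean algorithm in ℚ[u]:
  5u^5−65u^4+5u^3+3655u^2−20500u+34720 = (5u^3−70u^2+355u−620)(u^2+u−56) + (0)
The last nonzero remainder u^2+u−56 is already monic.

u^2+u−56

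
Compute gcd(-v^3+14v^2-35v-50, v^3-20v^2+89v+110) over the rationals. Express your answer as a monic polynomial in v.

By polynomial division,
  -v^3+14v^2-35v-50 = (-1)(v^3-20v^2+89v+110) + (-6v^2+54v+60)
  v^3-20v^2+89v+110 = (-(1/6)v+11/6)(-6v^2+54v+60) + (0)
Last nonzero remainder: -6v^2+54v+60. Dividing through by -6 gives the monic gcd v^2-9v-10.

v^2-9v-10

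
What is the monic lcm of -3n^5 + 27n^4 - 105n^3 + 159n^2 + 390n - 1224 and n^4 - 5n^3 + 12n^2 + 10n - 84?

By polynomial division,
  -3n^5 + 27n^4 - 105n^3 + 159n^2 + 390n - 1224 = (-3n + 12)(n^4 - 5n^3 + 12n^2 + 10n - 84) + (-9n^3 + 45n^2 + 18n - 216)
  n^4 - 5n^3 + 12n^2 + 10n - 84 = (-(1/9)n)(-9n^3 + 45n^2 + 18n - 216) + (14n^2 - 14n - 84)
  -9n^3 + 45n^2 + 18n - 216 = (-(9/14)n + 18/7)(14n^2 - 14n - 84) + (0)
Last nonzero remainder: 14n^2 - 14n - 84. Dividing through by 14 gives the monic gcd n^2 - n - 6.
Then lcm(f, g) = f·g / gcd(f, g); expanding and making the result monic gives the answer.

n^7 - 13n^6 + 85n^5 - 319n^4 + 572n^3 + 186n^2 - 3452n + 5712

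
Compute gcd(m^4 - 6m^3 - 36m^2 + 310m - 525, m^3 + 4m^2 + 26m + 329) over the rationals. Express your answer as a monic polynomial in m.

m + 7

Euclidean algorithm in ℚ[m]:
  m^4 - 6m^3 - 36m^2 + 310m - 525 = (m - 10)(m^3 + 4m^2 + 26m + 329) + (-22m^2 + 241m + 2765)
  m^3 + 4m^2 + 26m + 329 = (-(1/22)m - 329/484)(-22m^2 + 241m + 2765) + ((152703/484)m + 1068921/484)
  -22m^2 + 241m + 2765 = (-(10648/152703)m + 191180/152703)((152703/484)m + 1068921/484) + (0)
Last nonzero remainder: (152703/484)m + 1068921/484. Dividing through by 152703/484 gives the monic gcd m + 7.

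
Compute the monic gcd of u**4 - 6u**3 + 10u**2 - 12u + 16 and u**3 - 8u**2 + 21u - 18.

Euclidean algorithm in ℚ[u]:
  u**4 - 6u**3 + 10u**2 - 12u + 16 = (u + 2)(u**3 - 8u**2 + 21u - 18) + (5u**2 - 36u + 52)
  u**3 - 8u**2 + 21u - 18 = ((1/5)u - 4/25)(5u**2 - 36u + 52) + ((121/25)u - 242/25)
  5u**2 - 36u + 52 = ((125/121)u - 650/121)((121/25)u - 242/25) + (0)
Last nonzero remainder: (121/25)u - 242/25. Dividing through by 121/25 gives the monic gcd u - 2.

u - 2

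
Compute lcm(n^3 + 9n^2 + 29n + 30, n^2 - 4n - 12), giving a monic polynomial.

Euclidean algorithm in ℚ[n]:
  n^3 + 9n^2 + 29n + 30 = (n + 13)(n^2 - 4n - 12) + (93n + 186)
  n^2 - 4n - 12 = ((1/93)n - 2/31)(93n + 186) + (0)
Last nonzero remainder: 93n + 186. Dividing through by 93 gives the monic gcd n + 2.
Then lcm(f, g) = f·g / gcd(f, g); expanding and making the result monic gives the answer.

n^4 + 3n^3 - 25n^2 - 144n - 180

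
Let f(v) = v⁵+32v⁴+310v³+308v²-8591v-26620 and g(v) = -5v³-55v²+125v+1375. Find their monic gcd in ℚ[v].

Repeated division with remainder:
  v⁵+32v⁴+310v³+308v²-8591v-26620 = (-(1/5)v²-(21/5)v-104/5)(-5v³-55v²+125v+1375) + (-36v²-216v+1980)
  -5v³-55v²+125v+1375 = ((5/36)v+25/36)(-36v²-216v+1980) + (0)
Last nonzero remainder: -36v²-216v+1980. Dividing through by -36 gives the monic gcd v²+6v-55.

v²+6v-55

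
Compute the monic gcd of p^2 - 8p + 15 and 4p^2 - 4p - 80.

p - 5

Apply the Euclidean algorithm:
  p^2 - 8p + 15 = (1/4)(4p^2 - 4p - 80) + (-7p + 35)
  4p^2 - 4p - 80 = (-(4/7)p - 16/7)(-7p + 35) + (0)
Last nonzero remainder: -7p + 35. Dividing through by -7 gives the monic gcd p - 5.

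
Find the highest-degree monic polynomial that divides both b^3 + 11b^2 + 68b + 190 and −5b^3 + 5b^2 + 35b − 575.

b + 5

Euclidean algorithm in ℚ[b]:
  b^3 + 11b^2 + 68b + 190 = (−1/5)(−5b^3 + 5b^2 + 35b − 575) + (12b^2 + 75b + 75)
  −5b^3 + 5b^2 + 35b − 575 = (−(5/12)b + 145/48)(12b^2 + 75b + 75) + (−(2565/16)b − 12825/16)
  12b^2 + 75b + 75 = (−(64/855)b − 16/171)(−(2565/16)b − 12825/16) + (0)
Last nonzero remainder: −(2565/16)b − 12825/16. Dividing through by −2565/16 gives the monic gcd b + 5.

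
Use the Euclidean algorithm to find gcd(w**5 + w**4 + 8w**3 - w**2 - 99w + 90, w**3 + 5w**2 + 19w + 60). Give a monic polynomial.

w**2 + w + 15

Repeated division with remainder:
  w**5 + w**4 + 8w**3 - w**2 - 99w + 90 = (w**2 - 4w + 9)(w**3 + 5w**2 + 19w + 60) + (-30w**2 - 30w - 450)
  w**3 + 5w**2 + 19w + 60 = (-(1/30)w - 2/15)(-30w**2 - 30w - 450) + (0)
Last nonzero remainder: -30w**2 - 30w - 450. Dividing through by -30 gives the monic gcd w**2 + w + 15.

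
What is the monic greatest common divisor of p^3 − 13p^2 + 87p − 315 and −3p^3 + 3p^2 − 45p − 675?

p^2 − 6p + 45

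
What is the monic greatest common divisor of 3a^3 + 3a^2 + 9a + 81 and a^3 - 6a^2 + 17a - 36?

a^2 - 2a + 9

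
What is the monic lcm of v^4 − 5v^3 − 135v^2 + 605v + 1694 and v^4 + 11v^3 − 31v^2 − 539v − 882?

Apply the Euclidean algorithm:
  v^4 − 5v^3 − 135v^2 + 605v + 1694 = (v^4 + 11v^3 − 31v^2 − 539v − 882) + (−16v^3 − 104v^2 + 1144v + 2576)
  v^4 + 11v^3 − 31v^2 − 539v − 882 = (−(1/16)v − 9/32)(−16v^3 − 104v^2 + 1144v + 2576) + ((45/4)v^2 − (225/4)v − 315/2)
  −16v^3 − 104v^2 + 1144v + 2576 = (−(64/45)v − 736/45)((45/4)v^2 − (225/4)v − 315/2) + (0)
Last nonzero remainder: (45/4)v^2 − (225/4)v − 315/2. Dividing through by 45/4 gives the monic gcd v^2 − 5v − 14.
Then lcm(f, g) = f·g / gcd(f, g); expanding and making the result monic gives the answer.

v^6 + 11v^5 − 152v^4 − 1870v^3 + 2869v^2 + 65219v + 106722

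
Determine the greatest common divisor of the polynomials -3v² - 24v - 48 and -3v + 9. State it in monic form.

1

By polynomial division,
  -3v² - 24v - 48 = (v + 11)(-3v + 9) + (-147)
  -3v + 9 = ((1/49)v - 3/49)(-147) + (0)
The last nonzero remainder is the constant -147, so the polynomials are coprime and gcd = 1.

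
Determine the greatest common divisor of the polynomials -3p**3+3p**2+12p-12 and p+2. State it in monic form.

p+2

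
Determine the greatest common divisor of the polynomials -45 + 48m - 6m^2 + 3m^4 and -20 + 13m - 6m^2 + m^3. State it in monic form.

5 - 2m + m^2

Euclidean algorithm in ℚ[m]:
  3m^4 - 6m^2 + 48m - 45 = (3m + 18)(m^3 - 6m^2 + 13m - 20) + (63m^2 - 126m + 315)
  m^3 - 6m^2 + 13m - 20 = ((1/63)m - 4/63)(63m^2 - 126m + 315) + (0)
Last nonzero remainder: 63m^2 - 126m + 315. Dividing through by 63 gives the monic gcd m^2 - 2m + 5.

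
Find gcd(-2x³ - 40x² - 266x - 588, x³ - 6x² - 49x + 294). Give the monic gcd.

Euclidean algorithm in ℚ[x]:
  -2x³ - 40x² - 266x - 588 = (-2)(x³ - 6x² - 49x + 294) + (-52x² - 364x)
  x³ - 6x² - 49x + 294 = (-(1/52)x + 1/4)(-52x² - 364x) + (42x + 294)
  -52x² - 364x = (-(26/21)x)(42x + 294) + (0)
Last nonzero remainder: 42x + 294. Dividing through by 42 gives the monic gcd x + 7.

x + 7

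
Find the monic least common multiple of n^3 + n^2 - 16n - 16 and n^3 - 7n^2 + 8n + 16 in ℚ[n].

Apply the Euclidean algorithm:
  n^3 + n^2 - 16n - 16 = (n^3 - 7n^2 + 8n + 16) + (8n^2 - 24n - 32)
  n^3 - 7n^2 + 8n + 16 = ((1/8)n - 1/2)(8n^2 - 24n - 32) + (0)
Last nonzero remainder: 8n^2 - 24n - 32. Dividing through by 8 gives the monic gcd n^2 - 3n - 4.
Then lcm(f, g) = f·g / gcd(f, g); expanding and making the result monic gives the answer.

n^4 - 3n^3 - 20n^2 + 48n + 64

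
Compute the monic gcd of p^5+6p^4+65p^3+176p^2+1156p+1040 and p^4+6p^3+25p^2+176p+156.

p^3+25p+26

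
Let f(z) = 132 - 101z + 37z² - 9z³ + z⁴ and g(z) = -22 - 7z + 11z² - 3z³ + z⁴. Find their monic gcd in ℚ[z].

Repeated division with remainder:
  z⁴ - 9z³ + 37z² - 101z + 132 = (z⁴ - 3z³ + 11z² - 7z - 22) + (-6z³ + 26z² - 94z + 154)
  z⁴ - 3z³ + 11z² - 7z - 22 = (-(1/6)z - 2/9)(-6z³ + 26z² - 94z + 154) + ((10/9)z² - (20/9)z + 110/9)
  -6z³ + 26z² - 94z + 154 = (-(27/5)z + 63/5)((10/9)z² - (20/9)z + 110/9) + (0)
Last nonzero remainder: (10/9)z² - (20/9)z + 110/9. Dividing through by 10/9 gives the monic gcd z² - 2z + 11.

11 - 2z + z²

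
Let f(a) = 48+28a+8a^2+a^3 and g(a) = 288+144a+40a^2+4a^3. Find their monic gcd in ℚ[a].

12+4a+a^2

Apply the Euclidean algorithm:
  a^3+8a^2+28a+48 = (1/4)(4a^3+40a^2+144a+288) + (−2a^2−8a−24)
  4a^3+40a^2+144a+288 = (−2a−12)(−2a^2−8a−24) + (0)
Last nonzero remainder: −2a^2−8a−24. Dividing through by −2 gives the monic gcd a^2+4a+12.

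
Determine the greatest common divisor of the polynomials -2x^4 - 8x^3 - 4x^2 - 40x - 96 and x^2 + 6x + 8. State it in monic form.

Repeated division with remainder:
  -2x^4 - 8x^3 - 4x^2 - 40x - 96 = (-2x^2 + 4x - 12)(x^2 + 6x + 8) + (0)
The last nonzero remainder x^2 + 6x + 8 is already monic.

x^2 + 6x + 8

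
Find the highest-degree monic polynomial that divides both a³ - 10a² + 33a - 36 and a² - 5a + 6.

a - 3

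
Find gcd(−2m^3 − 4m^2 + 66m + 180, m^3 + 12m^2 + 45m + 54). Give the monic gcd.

m + 3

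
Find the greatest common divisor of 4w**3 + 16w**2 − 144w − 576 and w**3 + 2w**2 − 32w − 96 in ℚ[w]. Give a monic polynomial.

Repeated division with remainder:
  4w**3 + 16w**2 − 144w − 576 = (4)(w**3 + 2w**2 − 32w − 96) + (8w**2 − 16w − 192)
  w**3 + 2w**2 − 32w − 96 = ((1/8)w + 1/2)(8w**2 − 16w − 192) + (0)
Last nonzero remainder: 8w**2 − 16w − 192. Dividing through by 8 gives the monic gcd w**2 − 2w − 24.

w**2 − 2w − 24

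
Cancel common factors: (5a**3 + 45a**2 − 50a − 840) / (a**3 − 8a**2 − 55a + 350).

Apply the Euclidean algorithm:
  5a**3 + 45a**2 − 50a − 840 = (5)(a**3 − 8a**2 − 55a + 350) + (85a**2 + 225a − 2590)
  a**3 − 8a**2 − 55a + 350 = ((1/85)a − 181/1445)(85a**2 + 225a − 2590) + ((1056/289)a + 7392/289)
  85a**2 + 225a − 2590 = ((24565/1056)a − 53465/528)((1056/289)a + 7392/289) + (0)
Last nonzero remainder: (1056/289)a + 7392/289. Dividing through by 1056/289 gives the monic gcd a + 7.
Cancel a + 7 from numerator and denominator to get the reduced form.

(5a**2 + 10a − 120)/(a**2 − 15a + 50)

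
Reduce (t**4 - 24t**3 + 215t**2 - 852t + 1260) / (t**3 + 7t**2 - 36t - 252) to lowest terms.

(t**3 - 18t**2 + 107t - 210)/(t**2 + 13t + 42)

Repeated division with remainder:
  t**4 - 24t**3 + 215t**2 - 852t + 1260 = (t - 31)(t**3 + 7t**2 - 36t - 252) + (468t**2 - 1716t - 6552)
  t**3 + 7t**2 - 36t - 252 = ((1/468)t + 8/351)(468t**2 - 1716t - 6552) + ((154/9)t - 308/3)
  468t**2 - 1716t - 6552 = ((2106/77)t + 702/11)((154/9)t - 308/3) + (0)
Last nonzero remainder: (154/9)t - 308/3. Dividing through by 154/9 gives the monic gcd t - 6.
Cancel t - 6 from numerator and denominator to get the reduced form.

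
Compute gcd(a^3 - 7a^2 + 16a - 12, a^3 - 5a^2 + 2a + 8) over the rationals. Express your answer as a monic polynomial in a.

a - 2

By polynomial division,
  a^3 - 7a^2 + 16a - 12 = (a^3 - 5a^2 + 2a + 8) + (-2a^2 + 14a - 20)
  a^3 - 5a^2 + 2a + 8 = (-(1/2)a - 1)(-2a^2 + 14a - 20) + (6a - 12)
  -2a^2 + 14a - 20 = (-(1/3)a + 5/3)(6a - 12) + (0)
Last nonzero remainder: 6a - 12. Dividing through by 6 gives the monic gcd a - 2.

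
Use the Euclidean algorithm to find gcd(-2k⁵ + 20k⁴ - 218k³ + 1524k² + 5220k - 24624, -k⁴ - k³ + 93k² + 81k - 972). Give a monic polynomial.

Repeated division with remainder:
  -2k⁵ + 20k⁴ - 218k³ + 1524k² + 5220k - 24624 = (2k - 22)(-k⁴ - k³ + 93k² + 81k - 972) + (-426k³ + 3408k² + 8946k - 46008)
  -k⁴ - k³ + 93k² + 81k - 972 = ((1/426)k + 3/142)(-426k³ + 3408k² + 8946k - 46008) + (0)
Last nonzero remainder: -426k³ + 3408k² + 8946k - 46008. Dividing through by -426 gives the monic gcd k³ - 8k² - 21k + 108.

k³ - 8k² - 21k + 108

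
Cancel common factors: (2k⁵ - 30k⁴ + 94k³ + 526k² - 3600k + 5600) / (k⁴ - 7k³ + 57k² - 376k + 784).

(2k³ - 14k² - 50k + 350)/(k² + k + 49)

By polynomial division,
  2k⁵ - 30k⁴ + 94k³ + 526k² - 3600k + 5600 = (2k - 16)(k⁴ - 7k³ + 57k² - 376k + 784) + (-132k³ + 2190k² - 11184k + 18144)
  k⁴ - 7k³ + 57k² - 376k + 784 = (-(1/132)k - 211/2904)(-132k³ + 2190k² - 11184k + 18144) + ((63595/484)k² - (127190/121)k + 254380/121)
  -132k³ + 2190k² - 11184k + 18144 = (-(63888/63595)k + 78408/9085)((63595/484)k² - (127190/121)k + 254380/121) + (0)
Last nonzero remainder: (63595/484)k² - (127190/121)k + 254380/121. Dividing through by 63595/484 gives the monic gcd k² - 8k + 16.
Cancel k² - 8k + 16 from numerator and denominator to get the reduced form.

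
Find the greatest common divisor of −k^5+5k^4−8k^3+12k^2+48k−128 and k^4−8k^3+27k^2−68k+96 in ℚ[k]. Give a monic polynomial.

k^3−5k^2+12k−32

By polynomial division,
  −k^5+5k^4−8k^3+12k^2+48k−128 = (−k−3)(k^4−8k^3+27k^2−68k+96) + (−5k^3+25k^2−60k+160)
  k^4−8k^3+27k^2−68k+96 = (−(1/5)k+3/5)(−5k^3+25k^2−60k+160) + (0)
Last nonzero remainder: −5k^3+25k^2−60k+160. Dividing through by −5 gives the monic gcd k^3−5k^2+12k−32.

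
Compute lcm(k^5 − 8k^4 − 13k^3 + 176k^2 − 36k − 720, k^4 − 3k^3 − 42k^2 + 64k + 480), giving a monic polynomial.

Repeated division with remainder:
  k^5 − 8k^4 − 13k^3 + 176k^2 − 36k − 720 = (k − 5)(k^4 − 3k^3 − 42k^2 + 64k + 480) + (14k^3 − 98k^2 − 196k + 1680)
  k^4 − 3k^3 − 42k^2 + 64k + 480 = ((1/14)k + 2/7)(14k^3 − 98k^2 − 196k + 1680) + (0)
Last nonzero remainder: 14k^3 − 98k^2 − 196k + 1680. Dividing through by 14 gives the monic gcd k^3 − 7k^2 − 14k + 120.
Then lcm(f, g) = f·g / gcd(f, g); expanding and making the result monic gives the answer.

k^6 − 4k^5 − 45k^4 + 124k^3 + 668k^2 − 864k − 2880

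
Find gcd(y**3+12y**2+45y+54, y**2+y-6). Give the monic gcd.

y+3

Euclidean algorithm in ℚ[y]:
  y**3+12y**2+45y+54 = (y+11)(y**2+y-6) + (40y+120)
  y**2+y-6 = ((1/40)y-1/20)(40y+120) + (0)
Last nonzero remainder: 40y+120. Dividing through by 40 gives the monic gcd y+3.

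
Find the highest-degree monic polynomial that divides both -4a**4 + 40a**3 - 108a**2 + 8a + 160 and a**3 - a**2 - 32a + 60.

By polynomial division,
  -4a**4 + 40a**3 - 108a**2 + 8a + 160 = (-4a + 36)(a**3 - a**2 - 32a + 60) + (-200a**2 + 1400a - 2000)
  a**3 - a**2 - 32a + 60 = (-(1/200)a - 3/100)(-200a**2 + 1400a - 2000) + (0)
Last nonzero remainder: -200a**2 + 1400a - 2000. Dividing through by -200 gives the monic gcd a**2 - 7a + 10.

a**2 - 7a + 10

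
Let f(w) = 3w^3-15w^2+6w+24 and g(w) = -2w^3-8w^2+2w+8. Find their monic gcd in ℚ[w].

By polynomial division,
  3w^3-15w^2+6w+24 = (-3/2)(-2w^3-8w^2+2w+8) + (-27w^2+9w+36)
  -2w^3-8w^2+2w+8 = ((2/27)w+26/81)(-27w^2+9w+36) + (-(32/9)w-32/9)
  -27w^2+9w+36 = ((243/32)w-81/8)(-(32/9)w-32/9) + (0)
Last nonzero remainder: -(32/9)w-32/9. Dividing through by -32/9 gives the monic gcd w+1.

w+1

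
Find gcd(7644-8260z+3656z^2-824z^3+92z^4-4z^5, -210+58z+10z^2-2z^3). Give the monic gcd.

Euclidean algorithm in ℚ[z]:
  -4z^5+92z^4-824z^3+3656z^2-8260z+7644 = (2z^2-36z+290)(-2z^3+10z^2+58z-210) + (3264z^2-32640z+68544)
  -2z^3+10z^2+58z-210 = (-(1/1632)z-5/1632)(3264z^2-32640z+68544) + (0)
Last nonzero remainder: 3264z^2-32640z+68544. Dividing through by 3264 gives the monic gcd z^2-10z+21.

21-10z+z^2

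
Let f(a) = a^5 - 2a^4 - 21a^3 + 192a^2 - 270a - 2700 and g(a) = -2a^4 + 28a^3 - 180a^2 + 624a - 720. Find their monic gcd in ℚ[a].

a^2 - 6a + 30

Euclidean algorithm in ℚ[a]:
  a^5 - 2a^4 - 21a^3 + 192a^2 - 270a - 2700 = (-(1/2)a - 6)(-2a^4 + 28a^3 - 180a^2 + 624a - 720) + (57a^3 - 576a^2 + 3114a - 7020)
  -2a^4 + 28a^3 - 180a^2 + 624a - 720 = (-(2/57)a + 148/1083)(57a^3 - 576a^2 + 3114a - 7020) + ((2880/361)a^2 - (17280/361)a + 86400/361)
  57a^3 - 576a^2 + 3114a - 7020 = ((6859/960)a - 4693/160)((2880/361)a^2 - (17280/361)a + 86400/361) + (0)
Last nonzero remainder: (2880/361)a^2 - (17280/361)a + 86400/361. Dividing through by 2880/361 gives the monic gcd a^2 - 6a + 30.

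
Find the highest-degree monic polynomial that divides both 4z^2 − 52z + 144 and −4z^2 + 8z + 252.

z − 9

Euclidean algorithm in ℚ[z]:
  4z^2 − 52z + 144 = (−1)(−4z^2 + 8z + 252) + (−44z + 396)
  −4z^2 + 8z + 252 = ((1/11)z + 7/11)(−44z + 396) + (0)
Last nonzero remainder: −44z + 396. Dividing through by −44 gives the monic gcd z − 9.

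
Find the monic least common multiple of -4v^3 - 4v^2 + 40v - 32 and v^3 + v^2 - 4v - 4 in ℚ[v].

Repeated division with remainder:
  -4v^3 - 4v^2 + 40v - 32 = (-4)(v^3 + v^2 - 4v - 4) + (24v - 48)
  v^3 + v^2 - 4v - 4 = ((1/24)v^2 + (1/8)v + 1/12)(24v - 48) + (0)
Last nonzero remainder: 24v - 48. Dividing through by 24 gives the monic gcd v - 2.
Then lcm(f, g) = f·g / gcd(f, g); expanding and making the result monic gives the answer.

v^5 + 4v^4 - 5v^3 - 20v^2 + 4v + 16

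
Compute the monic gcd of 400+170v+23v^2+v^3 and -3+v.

Repeated division with remainder:
  v^3+23v^2+170v+400 = (v^2+26v+248)(v-3) + (1144)
  v-3 = ((1/1144)v-3/1144)(1144) + (0)
The last nonzero remainder is the constant 1144, so the polynomials are coprime and gcd = 1.

1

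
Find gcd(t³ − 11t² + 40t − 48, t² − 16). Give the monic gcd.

t − 4

By polynomial division,
  t³ − 11t² + 40t − 48 = (t − 11)(t² − 16) + (56t − 224)
  t² − 16 = ((1/56)t + 1/14)(56t − 224) + (0)
Last nonzero remainder: 56t − 224. Dividing through by 56 gives the monic gcd t − 4.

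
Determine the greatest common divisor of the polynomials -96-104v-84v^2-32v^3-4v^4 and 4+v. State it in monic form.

Euclidean algorithm in ℚ[v]:
  -4v^4-32v^3-84v^2-104v-96 = (-4v^3-16v^2-20v-24)(v+4) + (0)
The last nonzero remainder v+4 is already monic.

4+v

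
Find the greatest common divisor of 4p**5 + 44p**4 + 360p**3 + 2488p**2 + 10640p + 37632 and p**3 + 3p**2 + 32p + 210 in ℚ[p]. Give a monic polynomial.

p**2 - 2p + 42

Repeated division with remainder:
  4p**5 + 44p**4 + 360p**3 + 2488p**2 + 10640p + 37632 = (4p**2 + 32p + 136)(p**3 + 3p**2 + 32p + 210) + (216p**2 - 432p + 9072)
  p**3 + 3p**2 + 32p + 210 = ((1/216)p + 5/216)(216p**2 - 432p + 9072) + (0)
Last nonzero remainder: 216p**2 - 432p + 9072. Dividing through by 216 gives the monic gcd p**2 - 2p + 42.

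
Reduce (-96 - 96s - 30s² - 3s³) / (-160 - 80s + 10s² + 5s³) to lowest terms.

By polynomial division,
  -3s³ - 30s² - 96s - 96 = (-3/5)(5s³ + 10s² - 80s - 160) + (-24s² - 144s - 192)
  5s³ + 10s² - 80s - 160 = (-(5/24)s + 5/6)(-24s² - 144s - 192) + (0)
Last nonzero remainder: -24s² - 144s - 192. Dividing through by -24 gives the monic gcd s² + 6s + 8.
Cancel s² + 6s + 8 from numerator and denominator to get the reduced form.

(-12 - 3s)/(-20 + 5s)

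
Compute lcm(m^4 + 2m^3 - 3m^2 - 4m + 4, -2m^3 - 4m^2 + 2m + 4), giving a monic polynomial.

m^5 + 3m^4 - m^3 - 7m^2 + 4

By polynomial division,
  m^4 + 2m^3 - 3m^2 - 4m + 4 = (-(1/2)m)(-2m^3 - 4m^2 + 2m + 4) + (-2m^2 - 2m + 4)
  -2m^3 - 4m^2 + 2m + 4 = (m + 1)(-2m^2 - 2m + 4) + (0)
Last nonzero remainder: -2m^2 - 2m + 4. Dividing through by -2 gives the monic gcd m^2 + m - 2.
Then lcm(f, g) = f·g / gcd(f, g); expanding and making the result monic gives the answer.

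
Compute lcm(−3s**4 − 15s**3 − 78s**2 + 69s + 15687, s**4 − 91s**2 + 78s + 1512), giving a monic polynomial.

Euclidean algorithm in ℚ[s]:
  −3s**4 − 15s**3 − 78s**2 + 69s + 15687 = (−3)(s**4 − 91s**2 + 78s + 1512) + (−15s**3 − 351s**2 + 303s + 20223)
  s**4 − 91s**2 + 78s + 1512 = (−(1/15)s + 39/25)(−15s**3 − 351s**2 + 303s + 20223) + ((11919/25)s**2 + (23838/25)s − 750897/25)
  −15s**3 − 351s**2 + 303s + 20223 = (−(125/3973)s − 2675/3973)((11919/25)s**2 + (23838/25)s − 750897/25) + (0)
Last nonzero remainder: (11919/25)s**2 + (23838/25)s − 750897/25. Dividing through by 11919/25 gives the monic gcd s**2 + 2s − 63.
Then lcm(f, g) = f·g / gcd(f, g); expanding and making the result monic gives the answer.

s**6 + 3s**5 − 8s**4 − 195s**3 − 5807s**2 + 11010s + 125496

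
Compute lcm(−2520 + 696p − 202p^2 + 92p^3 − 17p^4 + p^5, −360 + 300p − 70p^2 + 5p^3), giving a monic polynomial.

Repeated division with remainder:
  p^5 − 17p^4 + 92p^3 − 202p^2 + 696p − 2520 = ((1/5)p^2 − (3/5)p − 2)(5p^3 − 70p^2 + 300p − 360) + (−90p^2 + 1080p − 3240)
  5p^3 − 70p^2 + 300p − 360 = (−(1/18)p + 1/9)(−90p^2 + 1080p − 3240) + (0)
Last nonzero remainder: −90p^2 + 1080p − 3240. Dividing through by −90 gives the monic gcd p^2 − 12p + 36.
Then lcm(f, g) = f·g / gcd(f, g); expanding and making the result monic gives the answer.

5040 − 3912p + 1100p^2 − 386p^3 + 126p^4 − 19p^5 + p^6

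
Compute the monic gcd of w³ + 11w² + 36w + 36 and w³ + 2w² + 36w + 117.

w + 3

Apply the Euclidean algorithm:
  w³ + 11w² + 36w + 36 = (w³ + 2w² + 36w + 117) + (9w² − 81)
  w³ + 2w² + 36w + 117 = ((1/9)w + 2/9)(9w² − 81) + (45w + 135)
  9w² − 81 = ((1/5)w − 3/5)(45w + 135) + (0)
Last nonzero remainder: 45w + 135. Dividing through by 45 gives the monic gcd w + 3.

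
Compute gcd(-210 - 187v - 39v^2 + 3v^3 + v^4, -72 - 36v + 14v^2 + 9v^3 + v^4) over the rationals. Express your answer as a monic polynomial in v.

6 + 5v + v^2

Repeated division with remainder:
  v^4 + 3v^3 - 39v^2 - 187v - 210 = (v^4 + 9v^3 + 14v^2 - 36v - 72) + (-6v^3 - 53v^2 - 151v - 138)
  v^4 + 9v^3 + 14v^2 - 36v - 72 = (-(1/6)v - 1/36)(-6v^3 - 53v^2 - 151v - 138) + (-(455/36)v^2 - (2275/36)v - 455/6)
  -6v^3 - 53v^2 - 151v - 138 = ((216/455)v + 828/455)(-(455/36)v^2 - (2275/36)v - 455/6) + (0)
Last nonzero remainder: -(455/36)v^2 - (2275/36)v - 455/6. Dividing through by -455/36 gives the monic gcd v^2 + 5v + 6.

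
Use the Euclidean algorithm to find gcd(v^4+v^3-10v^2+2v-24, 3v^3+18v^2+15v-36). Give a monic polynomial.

v+4

Repeated division with remainder:
  v^4+v^3-10v^2+2v-24 = ((1/3)v-5/3)(3v^3+18v^2+15v-36) + (15v^2+39v-84)
  3v^3+18v^2+15v-36 = ((1/5)v+17/25)(15v^2+39v-84) + ((132/25)v+528/25)
  15v^2+39v-84 = ((125/44)v-175/44)((132/25)v+528/25) + (0)
Last nonzero remainder: (132/25)v+528/25. Dividing through by 132/25 gives the monic gcd v+4.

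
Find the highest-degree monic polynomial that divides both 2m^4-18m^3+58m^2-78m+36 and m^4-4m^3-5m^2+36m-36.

m^2-5m+6

Apply the Euclidean algorithm:
  2m^4-18m^3+58m^2-78m+36 = (2)(m^4-4m^3-5m^2+36m-36) + (-10m^3+68m^2-150m+108)
  m^4-4m^3-5m^2+36m-36 = (-(1/10)m-7/25)(-10m^3+68m^2-150m+108) + (-(24/25)m^2+(24/5)m-144/25)
  -10m^3+68m^2-150m+108 = ((125/12)m-75/4)(-(24/25)m^2+(24/5)m-144/25) + (0)
Last nonzero remainder: -(24/25)m^2+(24/5)m-144/25. Dividing through by -24/25 gives the monic gcd m^2-5m+6.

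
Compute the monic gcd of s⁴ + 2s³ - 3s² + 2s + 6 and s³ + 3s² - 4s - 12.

Apply the Euclidean algorithm:
  s⁴ + 2s³ - 3s² + 2s + 6 = (s - 1)(s³ + 3s² - 4s - 12) + (4s² + 10s - 6)
  s³ + 3s² - 4s - 12 = ((1/4)s + 1/8)(4s² + 10s - 6) + (-(15/4)s - 45/4)
  4s² + 10s - 6 = (-(16/15)s + 8/15)(-(15/4)s - 45/4) + (0)
Last nonzero remainder: -(15/4)s - 45/4. Dividing through by -15/4 gives the monic gcd s + 3.

s + 3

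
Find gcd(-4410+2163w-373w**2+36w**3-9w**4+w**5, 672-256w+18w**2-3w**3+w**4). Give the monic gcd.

42+5w+w**2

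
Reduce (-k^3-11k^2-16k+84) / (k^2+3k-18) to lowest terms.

(-k^2-5k+14)/(k-3)

Euclidean algorithm in ℚ[k]:
  -k^3-11k^2-16k+84 = (-k-8)(k^2+3k-18) + (-10k-60)
  k^2+3k-18 = (-(1/10)k+3/10)(-10k-60) + (0)
Last nonzero remainder: -10k-60. Dividing through by -10 gives the monic gcd k+6.
Cancel k+6 from numerator and denominator to get the reduced form.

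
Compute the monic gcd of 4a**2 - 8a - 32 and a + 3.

1

Euclidean algorithm in ℚ[a]:
  4a**2 - 8a - 32 = (4a - 20)(a + 3) + (28)
  a + 3 = ((1/28)a + 3/28)(28) + (0)
The last nonzero remainder is the constant 28, so the polynomials are coprime and gcd = 1.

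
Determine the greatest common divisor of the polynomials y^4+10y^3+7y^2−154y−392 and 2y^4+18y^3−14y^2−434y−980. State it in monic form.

y^3+14y^2+63y+98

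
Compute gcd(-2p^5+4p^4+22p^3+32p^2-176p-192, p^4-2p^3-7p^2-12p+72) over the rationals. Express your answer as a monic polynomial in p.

Euclidean algorithm in ℚ[p]:
  -2p^5+4p^4+22p^3+32p^2-176p-192 = (-2p)(p^4-2p^3-7p^2-12p+72) + (8p^3+8p^2-32p-192)
  p^4-2p^3-7p^2-12p+72 = ((1/8)p-3/8)(8p^3+8p^2-32p-192) + (0)
Last nonzero remainder: 8p^3+8p^2-32p-192. Dividing through by 8 gives the monic gcd p^3+p^2-4p-24.

p^3+p^2-4p-24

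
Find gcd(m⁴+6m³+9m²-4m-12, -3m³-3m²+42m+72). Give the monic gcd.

m²+5m+6

Repeated division with remainder:
  m⁴+6m³+9m²-4m-12 = (-(1/3)m-5/3)(-3m³-3m²+42m+72) + (18m²+90m+108)
  -3m³-3m²+42m+72 = (-(1/6)m+2/3)(18m²+90m+108) + (0)
Last nonzero remainder: 18m²+90m+108. Dividing through by 18 gives the monic gcd m²+5m+6.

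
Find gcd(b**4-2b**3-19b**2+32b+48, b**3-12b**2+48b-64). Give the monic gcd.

Repeated division with remainder:
  b**4-2b**3-19b**2+32b+48 = (b+10)(b**3-12b**2+48b-64) + (53b**2-384b+688)
  b**3-12b**2+48b-64 = ((1/53)b-252/2809)(53b**2-384b+688) + ((1600/2809)b-6400/2809)
  53b**2-384b+688 = ((148877/1600)b-120787/400)((1600/2809)b-6400/2809) + (0)
Last nonzero remainder: (1600/2809)b-6400/2809. Dividing through by 1600/2809 gives the monic gcd b-4.

b-4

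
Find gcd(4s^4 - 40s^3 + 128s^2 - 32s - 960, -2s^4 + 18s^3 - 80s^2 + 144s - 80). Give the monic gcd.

By polynomial division,
  4s^4 - 40s^3 + 128s^2 - 32s - 960 = (-2)(-2s^4 + 18s^3 - 80s^2 + 144s - 80) + (-4s^3 - 32s^2 + 256s - 1120)
  -2s^4 + 18s^3 - 80s^2 + 144s - 80 = ((1/2)s - 17/2)(-4s^3 - 32s^2 + 256s - 1120) + (-480s^2 + 2880s - 9600)
  -4s^3 - 32s^2 + 256s - 1120 = ((1/120)s + 7/60)(-480s^2 + 2880s - 9600) + (0)
Last nonzero remainder: -480s^2 + 2880s - 9600. Dividing through by -480 gives the monic gcd s^2 - 6s + 20.

s^2 - 6s + 20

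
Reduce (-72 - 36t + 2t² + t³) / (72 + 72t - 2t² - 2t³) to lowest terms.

(-2 - t)/(2 + 2t)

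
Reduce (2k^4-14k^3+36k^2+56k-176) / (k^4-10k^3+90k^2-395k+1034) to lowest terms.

Euclidean algorithm in ℚ[k]:
  2k^4-14k^3+36k^2+56k-176 = (2)(k^4-10k^3+90k^2-395k+1034) + (6k^3-144k^2+846k-2244)
  k^4-10k^3+90k^2-395k+1034 = ((1/6)k+7/3)(6k^3-144k^2+846k-2244) + (285k^2-1995k+6270)
  6k^3-144k^2+846k-2244 = ((2/95)k-34/95)(285k^2-1995k+6270) + (0)
Last nonzero remainder: 285k^2-1995k+6270. Dividing through by 285 gives the monic gcd k^2-7k+22.
Cancel k^2-7k+22 from numerator and denominator to get the reduced form.

(2k^2-8)/(k^2-3k+47)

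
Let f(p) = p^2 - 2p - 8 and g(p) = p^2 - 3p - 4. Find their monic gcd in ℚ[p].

p - 4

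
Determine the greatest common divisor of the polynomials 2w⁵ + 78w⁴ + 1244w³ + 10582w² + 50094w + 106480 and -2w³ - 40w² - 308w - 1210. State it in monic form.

By polynomial division,
  2w⁵ + 78w⁴ + 1244w³ + 10582w² + 50094w + 106480 = (-w² - 19w - 88)(-2w³ - 40w² - 308w - 1210) + (0)
Last nonzero remainder: -2w³ - 40w² - 308w - 1210. Dividing through by -2 gives the monic gcd w³ + 20w² + 154w + 605.

w³ + 20w² + 154w + 605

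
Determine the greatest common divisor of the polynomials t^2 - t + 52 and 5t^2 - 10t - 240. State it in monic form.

Apply the Euclidean algorithm:
  t^2 - t + 52 = (1/5)(5t^2 - 10t - 240) + (t + 100)
  5t^2 - 10t - 240 = (5t - 510)(t + 100) + (50760)
  t + 100 = ((1/50760)t + 5/2538)(50760) + (0)
The last nonzero remainder is the constant 50760, so the polynomials are coprime and gcd = 1.

1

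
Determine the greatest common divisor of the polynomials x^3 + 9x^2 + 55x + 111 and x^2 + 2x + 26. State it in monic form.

1

Repeated division with remainder:
  x^3 + 9x^2 + 55x + 111 = (x + 7)(x^2 + 2x + 26) + (15x - 71)
  x^2 + 2x + 26 = ((1/15)x + 101/225)(15x - 71) + (13021/225)
  15x - 71 = ((3375/13021)x - 15975/13021)(13021/225) + (0)
The last nonzero remainder is the constant 13021/225, so the polynomials are coprime and gcd = 1.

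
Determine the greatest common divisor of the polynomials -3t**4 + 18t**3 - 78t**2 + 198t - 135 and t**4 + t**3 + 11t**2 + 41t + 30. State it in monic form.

Apply the Euclidean algorithm:
  -3t**4 + 18t**3 - 78t**2 + 198t - 135 = (-3)(t**4 + t**3 + 11t**2 + 41t + 30) + (21t**3 - 45t**2 + 321t - 45)
  t**4 + t**3 + 11t**2 + 41t + 30 = ((1/21)t + 22/147)(21t**3 - 45t**2 + 321t - 45) + ((120/49)t**2 - (240/49)t + 1800/49)
  21t**3 - 45t**2 + 321t - 45 = ((343/40)t - 49/40)((120/49)t**2 - (240/49)t + 1800/49) + (0)
Last nonzero remainder: (120/49)t**2 - (240/49)t + 1800/49. Dividing through by 120/49 gives the monic gcd t**2 - 2t + 15.

t**2 - 2t + 15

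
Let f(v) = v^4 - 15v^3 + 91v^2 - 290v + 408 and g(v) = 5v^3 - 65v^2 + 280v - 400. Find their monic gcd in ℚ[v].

Euclidean algorithm in ℚ[v]:
  v^4 - 15v^3 + 91v^2 - 290v + 408 = ((1/5)v - 2/5)(5v^3 - 65v^2 + 280v - 400) + (9v^2 - 98v + 248)
  5v^3 - 65v^2 + 280v - 400 = ((5/9)v - 95/81)(9v^2 - 98v + 248) + ((2210/81)v - 8840/81)
  9v^2 - 98v + 248 = ((729/2210)v - 2511/1105)((2210/81)v - 8840/81) + (0)
Last nonzero remainder: (2210/81)v - 8840/81. Dividing through by 2210/81 gives the monic gcd v - 4.

v - 4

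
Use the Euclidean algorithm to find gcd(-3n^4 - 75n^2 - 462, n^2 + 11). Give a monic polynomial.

By polynomial division,
  -3n^4 - 75n^2 - 462 = (-3n^2 - 42)(n^2 + 11) + (0)
The last nonzero remainder n^2 + 11 is already monic.

n^2 + 11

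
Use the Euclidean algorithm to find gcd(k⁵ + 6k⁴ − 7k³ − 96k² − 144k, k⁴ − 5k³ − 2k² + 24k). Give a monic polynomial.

k² − 4k

Euclidean algorithm in ℚ[k]:
  k⁵ + 6k⁴ − 7k³ − 96k² − 144k = (k + 11)(k⁴ − 5k³ − 2k² + 24k) + (50k³ − 98k² − 408k)
  k⁴ − 5k³ − 2k² + 24k = ((1/50)k − 38/625)(50k³ − 98k² − 408k) + ((126/625)k² − (504/625)k)
  50k³ − 98k² − 408k = ((15625/63)k + 10625/21)((126/625)k² − (504/625)k) + (0)
Last nonzero remainder: (126/625)k² − (504/625)k. Dividing through by 126/625 gives the monic gcd k² − 4k.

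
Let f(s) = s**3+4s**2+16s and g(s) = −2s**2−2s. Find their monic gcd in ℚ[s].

Apply the Euclidean algorithm:
  s**3+4s**2+16s = (−(1/2)s−3/2)(−2s**2−2s) + (13s)
  −2s**2−2s = (−(2/13)s−2/13)(13s) + (0)
Last nonzero remainder: 13s. Dividing through by 13 gives the monic gcd s.

s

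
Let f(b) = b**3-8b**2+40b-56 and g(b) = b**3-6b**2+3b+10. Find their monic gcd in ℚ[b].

b-2

Repeated division with remainder:
  b**3-8b**2+40b-56 = (b**3-6b**2+3b+10) + (-2b**2+37b-66)
  b**3-6b**2+3b+10 = (-(1/2)b-25/4)(-2b**2+37b-66) + ((805/4)b-805/2)
  -2b**2+37b-66 = (-(8/805)b+132/805)((805/4)b-805/2) + (0)
Last nonzero remainder: (805/4)b-805/2. Dividing through by 805/4 gives the monic gcd b-2.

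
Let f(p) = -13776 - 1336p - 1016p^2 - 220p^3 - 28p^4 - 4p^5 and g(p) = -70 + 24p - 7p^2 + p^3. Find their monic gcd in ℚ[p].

14 - 2p + p^2

Repeated division with remainder:
  -4p^5 - 28p^4 - 220p^3 - 1016p^2 - 1336p - 13776 = (-4p^2 - 56p - 516)(p^3 - 7p^2 + 24p - 70) + (-3564p^2 + 7128p - 49896)
  p^3 - 7p^2 + 24p - 70 = (-(1/3564)p + 5/3564)(-3564p^2 + 7128p - 49896) + (0)
Last nonzero remainder: -3564p^2 + 7128p - 49896. Dividing through by -3564 gives the monic gcd p^2 - 2p + 14.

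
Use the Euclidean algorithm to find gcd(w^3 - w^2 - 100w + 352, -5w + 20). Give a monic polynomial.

Repeated division with remainder:
  w^3 - w^2 - 100w + 352 = (-(1/5)w^2 - (3/5)w + 88/5)(-5w + 20) + (0)
Last nonzero remainder: -5w + 20. Dividing through by -5 gives the monic gcd w - 4.

w - 4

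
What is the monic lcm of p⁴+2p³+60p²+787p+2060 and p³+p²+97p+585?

p⁶-2p⁵+169p⁴+781p³+5932p²+83839p+241020

Apply the Euclidean algorithm:
  p⁴+2p³+60p²+787p+2060 = (p+1)(p³+p²+97p+585) + (-38p²+105p+1475)
  p³+p²+97p+585 = (-(1/38)p-143/1444)(-38p²+105p+1475) + ((211133/1444)p+1055665/1444)
  -38p²+105p+1475 = (-(54872/211133)p+425980/211133)((211133/1444)p+1055665/1444) + (0)
Last nonzero remainder: (211133/1444)p+1055665/1444. Dividing through by 211133/1444 gives the monic gcd p+5.
Then lcm(f, g) = f·g / gcd(f, g); expanding and making the result monic gives the answer.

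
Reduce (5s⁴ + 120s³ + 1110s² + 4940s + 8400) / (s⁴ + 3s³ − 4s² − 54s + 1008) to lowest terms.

Repeated division with remainder:
  5s⁴ + 120s³ + 1110s² + 4940s + 8400 = (5)(s⁴ + 3s³ − 4s² − 54s + 1008) + (105s³ + 1130s² + 5210s + 3360)
  s⁴ + 3s³ − 4s² − 54s + 1008 = ((1/105)s − 163/2205)(105s³ + 1130s² + 5210s + 3360) + ((13192/441)s² + (131920/441)s + 26384/21)
  105s³ + 1130s² + 5210s + 3360 = ((46305/13192)s + 4410/1649)((13192/441)s² + (131920/441)s + 26384/21) + (0)
Last nonzero remainder: (13192/441)s² + (131920/441)s + 26384/21. Dividing through by 13192/441 gives the monic gcd s² + 10s + 42.
Cancel s² + 10s + 42 from numerator and denominator to get the reduced form.

(5s² + 70s + 200)/(s² − 7s + 24)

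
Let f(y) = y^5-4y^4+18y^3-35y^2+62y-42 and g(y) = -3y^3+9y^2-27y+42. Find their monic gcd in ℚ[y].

y^2-y+7

Apply the Euclidean algorithm:
  y^5-4y^4+18y^3-35y^2+62y-42 = (-(1/3)y^2+(1/3)y-2)(-3y^3+9y^2-27y+42) + (6y^2-6y+42)
  -3y^3+9y^2-27y+42 = (-(1/2)y+1)(6y^2-6y+42) + (0)
Last nonzero remainder: 6y^2-6y+42. Dividing through by 6 gives the monic gcd y^2-y+7.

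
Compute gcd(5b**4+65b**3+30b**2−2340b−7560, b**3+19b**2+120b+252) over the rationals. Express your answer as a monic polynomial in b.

By polynomial division,
  5b**4+65b**3+30b**2−2340b−7560 = (5b−30)(b**3+19b**2+120b+252) + (0)
The last nonzero remainder b**3+19b**2+120b+252 is already monic.

b**3+19b**2+120b+252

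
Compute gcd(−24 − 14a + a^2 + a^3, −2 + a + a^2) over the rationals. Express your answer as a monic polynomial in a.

2 + a

Apply the Euclidean algorithm:
  a^3 + a^2 − 14a − 24 = (a)(a^2 + a − 2) + (−12a − 24)
  a^2 + a − 2 = (−(1/12)a + 1/12)(−12a − 24) + (0)
Last nonzero remainder: −12a − 24. Dividing through by −12 gives the monic gcd a + 2.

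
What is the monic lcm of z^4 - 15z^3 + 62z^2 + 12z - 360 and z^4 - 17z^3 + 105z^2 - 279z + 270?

By polynomial division,
  z^4 - 15z^3 + 62z^2 + 12z - 360 = (z^4 - 17z^3 + 105z^2 - 279z + 270) + (2z^3 - 43z^2 + 291z - 630)
  z^4 - 17z^3 + 105z^2 - 279z + 270 = ((1/2)z + 9/4)(2z^3 - 43z^2 + 291z - 630) + ((225/4)z^2 - (2475/4)z + 3375/2)
  2z^3 - 43z^2 + 291z - 630 = ((8/225)z - 28/75)((225/4)z^2 - (2475/4)z + 3375/2) + (0)
Last nonzero remainder: (225/4)z^2 - (2475/4)z + 3375/2. Dividing through by 225/4 gives the monic gcd z^2 - 11z + 30.
Then lcm(f, g) = f·g / gcd(f, g); expanding and making the result monic gives the answer.

z^6 - 21z^5 + 161z^4 - 495z^3 + 126z^2 + 2268z - 3240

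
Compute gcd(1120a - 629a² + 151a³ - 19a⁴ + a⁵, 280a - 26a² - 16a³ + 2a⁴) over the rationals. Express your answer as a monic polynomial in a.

35a - 12a² + a³

Repeated division with remainder:
  a⁵ - 19a⁴ + 151a³ - 629a² + 1120a = ((1/2)a - 11/2)(2a⁴ - 16a³ - 26a² + 280a) + (76a³ - 912a² + 2660a)
  2a⁴ - 16a³ - 26a² + 280a = ((1/38)a + 2/19)(76a³ - 912a² + 2660a) + (0)
Last nonzero remainder: 76a³ - 912a² + 2660a. Dividing through by 76 gives the monic gcd a³ - 12a² + 35a.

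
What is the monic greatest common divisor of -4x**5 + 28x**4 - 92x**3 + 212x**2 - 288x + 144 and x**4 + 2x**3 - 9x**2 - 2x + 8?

Apply the Euclidean algorithm:
  -4x**5 + 28x**4 - 92x**3 + 212x**2 - 288x + 144 = (-4x + 36)(x**4 + 2x**3 - 9x**2 - 2x + 8) + (-200x**3 + 528x**2 - 184x - 144)
  x**4 + 2x**3 - 9x**2 - 2x + 8 = (-(1/200)x - 29/1250)(-200x**3 + 528x**2 - 184x - 144) + ((1456/625)x**2 - (4368/625)x + 2912/625)
  -200x**3 + 528x**2 - 184x - 144 = (-(15625/182)x - 5625/182)((1456/625)x**2 - (4368/625)x + 2912/625) + (0)
Last nonzero remainder: (1456/625)x**2 - (4368/625)x + 2912/625. Dividing through by 1456/625 gives the monic gcd x**2 - 3x + 2.

x**2 - 3x + 2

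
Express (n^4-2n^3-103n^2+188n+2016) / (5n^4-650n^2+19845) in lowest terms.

Euclidean algorithm in ℚ[n]:
  n^4-2n^3-103n^2+188n+2016 = (1/5)(5n^4-650n^2+19845) + (-2n^3+27n^2+188n-1953)
  5n^4-650n^2+19845 = (-(5/2)n-135/4)(-2n^3+27n^2+188n-1953) + ((2925/4)n^2+(2925/2)n-184275/4)
  -2n^3+27n^2+188n-1953 = (-(8/2925)n+124/2925)((2925/4)n^2+(2925/2)n-184275/4) + (0)
Last nonzero remainder: (2925/4)n^2+(2925/2)n-184275/4. Dividing through by 2925/4 gives the monic gcd n^2+2n-63.
Cancel n^2+2n-63 from numerator and denominator to get the reduced form.

(n^2-4n-32)/(5n^2-10n-315)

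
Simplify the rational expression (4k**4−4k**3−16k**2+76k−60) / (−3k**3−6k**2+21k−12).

Apply the Euclidean algorithm:
  4k**4−4k**3−16k**2+76k−60 = (−(4/3)k+4)(−3k**3−6k**2+21k−12) + (36k**2−24k−12)
  −3k**3−6k**2+21k−12 = (−(1/12)k−2/9)(36k**2−24k−12) + ((44/3)k−44/3)
  36k**2−24k−12 = ((27/11)k+9/11)((44/3)k−44/3) + (0)
Last nonzero remainder: (44/3)k−44/3. Dividing through by 44/3 gives the monic gcd k−1.
Cancel k−1 from numerator and denominator to get the reduced form.

(−4k**3+16k−60)/(3k**2+9k−12)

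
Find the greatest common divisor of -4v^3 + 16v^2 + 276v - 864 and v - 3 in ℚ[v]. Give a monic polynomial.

Apply the Euclidean algorithm:
  -4v^3 + 16v^2 + 276v - 864 = (-4v^2 + 4v + 288)(v - 3) + (0)
The last nonzero remainder v - 3 is already monic.

v - 3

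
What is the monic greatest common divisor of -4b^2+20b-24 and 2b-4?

Apply the Euclidean algorithm:
  -4b^2+20b-24 = (-2b+6)(2b-4) + (0)
Last nonzero remainder: 2b-4. Dividing through by 2 gives the monic gcd b-2.

b-2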